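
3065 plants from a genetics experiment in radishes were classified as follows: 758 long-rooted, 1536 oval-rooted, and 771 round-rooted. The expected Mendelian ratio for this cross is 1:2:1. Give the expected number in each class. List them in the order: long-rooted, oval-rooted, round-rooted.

Expected counts for N = 3065 under a 1:2:1 ratio (total parts = 4):
  long-rooted: 3065 × 1/4 = 766.25
  oval-rooted: 3065 × 2/4 = 1532.5
  round-rooted: 3065 × 1/4 = 766.25

766.25, 1532.5, 766.25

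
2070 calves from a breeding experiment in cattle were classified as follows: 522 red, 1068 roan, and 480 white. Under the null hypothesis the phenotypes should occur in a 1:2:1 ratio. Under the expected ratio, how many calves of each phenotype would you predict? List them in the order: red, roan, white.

517.5, 1035, 517.5

Expected counts for N = 2070 under a 1:2:1 ratio (total parts = 4):
  red: 2070 × 1/4 = 517.5
  roan: 2070 × 2/4 = 1035
  white: 2070 × 1/4 = 517.5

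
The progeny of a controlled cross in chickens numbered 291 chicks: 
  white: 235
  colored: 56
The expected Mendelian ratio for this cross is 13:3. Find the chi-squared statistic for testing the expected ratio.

0.047

Total ratio parts = 16. Expected numbers out of 291:
  white: 291 × 13/16 = 236.4375
  colored: 291 × 3/16 = 54.5625
χ² = Σ (O − E)² / E
  white: (235 − 236.4375)² / 236.4375 = 0.0087
  colored: (56 − 54.5625)² / 54.5625 = 0.0379
χ² = 0.0087 + 0.0379 = 0.0466 ≈ 0.047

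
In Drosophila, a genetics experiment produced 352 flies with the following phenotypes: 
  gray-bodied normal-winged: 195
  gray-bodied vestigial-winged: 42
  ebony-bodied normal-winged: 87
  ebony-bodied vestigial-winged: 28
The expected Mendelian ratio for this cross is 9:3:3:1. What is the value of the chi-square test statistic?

17.091

Under the 9:3:3:1 hypothesis (Σ ratio = 16, N = 352):
  gray-bodied normal-winged: 352 × 9/16 = 198
  gray-bodied vestigial-winged: 352 × 3/16 = 66
  ebony-bodied normal-winged: 352 × 3/16 = 66
  ebony-bodied vestigial-winged: 352 × 1/16 = 22
χ² = Σ (O − E)² / E
  gray-bodied normal-winged: (195 − 198)² / 198 = 0.0455
  gray-bodied vestigial-winged: (42 − 66)² / 66 = 8.7273
  ebony-bodied normal-winged: (87 − 66)² / 66 = 6.6818
  ebony-bodied vestigial-winged: (28 − 22)² / 22 = 1.6364
χ² = 0.0455 + 8.7273 + 6.6818 + 1.6364 = 17.091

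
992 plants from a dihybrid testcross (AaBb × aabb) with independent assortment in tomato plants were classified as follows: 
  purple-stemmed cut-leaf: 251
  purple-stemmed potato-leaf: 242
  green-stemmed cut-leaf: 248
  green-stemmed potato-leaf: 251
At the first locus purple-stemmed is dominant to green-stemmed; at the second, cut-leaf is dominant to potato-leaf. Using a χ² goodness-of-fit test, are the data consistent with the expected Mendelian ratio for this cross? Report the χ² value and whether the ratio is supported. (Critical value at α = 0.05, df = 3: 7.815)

0.218; consistent

A dihybrid testcross with independent assortment gives a 1:1:1:1 ratio.
Under the 1:1:1:1 hypothesis (Σ ratio = 4, N = 992):
  purple-stemmed cut-leaf: 992 × 1/4 = 248
  purple-stemmed potato-leaf: 992 × 1/4 = 248
  green-stemmed cut-leaf: 992 × 1/4 = 248
  green-stemmed potato-leaf: 992 × 1/4 = 248
χ² = Σ (O − E)² / E
  purple-stemmed cut-leaf: (251 − 248)² / 248 = 0.0363
  purple-stemmed potato-leaf: (242 − 248)² / 248 = 0.1452
  green-stemmed cut-leaf: (248 − 248)² / 248 = 0.0000
  green-stemmed potato-leaf: (251 − 248)² / 248 = 0.0363
χ² = 0.0363 + 0.1452 + 0.0000 + 0.0363 = 0.2178 ≈ 0.218
Degrees of freedom = 4 − 1 = 3; critical value at α = 0.05 is 7.815.
Since 0.218 < 7.815, we fail to reject the null hypothesis — the data are consistent with the 1:1:1:1 ratio.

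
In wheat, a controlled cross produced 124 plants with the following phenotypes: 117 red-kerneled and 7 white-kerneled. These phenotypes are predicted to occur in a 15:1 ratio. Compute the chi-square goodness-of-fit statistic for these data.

Under the 15:1 hypothesis (Σ ratio = 16, N = 124):
  red-kerneled: 124 × 15/16 = 116.25
  white-kerneled: 124 × 1/16 = 7.75
χ² = Σ (O − E)² / E
  red-kerneled: (117 − 116.25)² / 116.25 = 0.0048
  white-kerneled: (7 − 7.75)² / 7.75 = 0.0726
χ² = 0.0048 + 0.0726 = 0.0774 ≈ 0.077

0.077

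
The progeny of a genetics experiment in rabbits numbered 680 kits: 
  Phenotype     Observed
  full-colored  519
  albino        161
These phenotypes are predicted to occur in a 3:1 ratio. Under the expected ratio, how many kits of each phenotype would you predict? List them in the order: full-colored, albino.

510, 170

Total ratio parts = 4. Expected numbers out of 680:
  full-colored: 680 × 3/4 = 510
  albino: 680 × 1/4 = 170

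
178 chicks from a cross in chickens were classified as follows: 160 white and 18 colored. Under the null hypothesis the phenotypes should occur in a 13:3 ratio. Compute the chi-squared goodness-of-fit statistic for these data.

Expected counts for N = 178 under a 13:3 ratio (total parts = 16):
  white: 178 × 13/16 = 144.625
  colored: 178 × 3/16 = 33.375
χ² = Σ (O − E)² / E
  white: (160 − 144.625)² / 144.625 = 1.6345
  colored: (18 − 33.375)² / 33.375 = 7.0829
χ² = 1.6345 + 7.0829 = 8.7174 ≈ 8.717

8.717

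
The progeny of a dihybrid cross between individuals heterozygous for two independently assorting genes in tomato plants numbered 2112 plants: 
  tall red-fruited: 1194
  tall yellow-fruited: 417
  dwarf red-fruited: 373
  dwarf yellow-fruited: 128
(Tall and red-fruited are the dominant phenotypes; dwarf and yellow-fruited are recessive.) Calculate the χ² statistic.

2.601

A dihybrid F₂ with independent assortment and complete dominance at both loci gives a 9:3:3:1 phenotypic ratio.
Expected counts for N = 2112 under a 9:3:3:1 ratio (total parts = 16):
  tall red-fruited: 2112 × 9/16 = 1188
  tall yellow-fruited: 2112 × 3/16 = 396
  dwarf red-fruited: 2112 × 3/16 = 396
  dwarf yellow-fruited: 2112 × 1/16 = 132
χ² = Σ (O − E)² / E
  tall red-fruited: (1194 − 1188)² / 1188 = 0.0303
  tall yellow-fruited: (417 − 396)² / 396 = 1.1136
  dwarf red-fruited: (373 − 396)² / 396 = 1.3359
  dwarf yellow-fruited: (128 − 132)² / 132 = 0.1212
χ² = 0.0303 + 1.1136 + 1.3359 + 0.1212 = 2.601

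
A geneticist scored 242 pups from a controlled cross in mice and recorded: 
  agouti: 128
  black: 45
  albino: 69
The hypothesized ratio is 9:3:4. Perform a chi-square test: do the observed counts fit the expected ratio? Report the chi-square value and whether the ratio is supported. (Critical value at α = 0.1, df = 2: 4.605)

1.682; consistent

The 9:3:4 ratio has 16 parts, so with N = 242 the expected counts are:
  agouti: 242 × 9/16 = 136.125
  black: 242 × 3/16 = 45.375
  albino: 242 × 4/16 = 60.5
χ² = Σ (O − E)² / E
  agouti: (128 − 136.125)² / 136.125 = 0.4850
  black: (45 − 45.375)² / 45.375 = 0.0031
  albino: (69 − 60.5)² / 60.5 = 1.1942
χ² = 0.4850 + 0.0031 + 1.1942 = 1.6823 ≈ 1.682
Degrees of freedom = 3 − 1 = 2; critical value at α = 0.1 is 4.605.
Since 1.682 < 4.605, we fail to reject the null hypothesis — the data are consistent with the 9:3:4 ratio.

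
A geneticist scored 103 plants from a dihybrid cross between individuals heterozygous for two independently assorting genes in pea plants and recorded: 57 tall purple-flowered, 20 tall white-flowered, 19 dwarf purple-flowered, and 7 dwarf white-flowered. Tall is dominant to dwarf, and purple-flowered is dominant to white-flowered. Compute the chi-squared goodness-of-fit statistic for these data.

0.094

A dihybrid F₂ with independent assortment and complete dominance at both loci gives a 9:3:3:1 phenotypic ratio.
Under the 9:3:3:1 hypothesis (Σ ratio = 16, N = 103):
  tall purple-flowered: 103 × 9/16 = 57.9375
  tall white-flowered: 103 × 3/16 = 19.3125
  dwarf purple-flowered: 103 × 3/16 = 19.3125
  dwarf white-flowered: 103 × 1/16 = 6.4375
χ² = Σ (O − E)² / E
  tall purple-flowered: (57 − 57.9375)² / 57.9375 = 0.0152
  tall white-flowered: (20 − 19.3125)² / 19.3125 = 0.0245
  dwarf purple-flowered: (19 − 19.3125)² / 19.3125 = 0.0051
  dwarf white-flowered: (7 − 6.4375)² / 6.4375 = 0.0492
χ² = 0.0152 + 0.0245 + 0.0051 + 0.0492 = 0.094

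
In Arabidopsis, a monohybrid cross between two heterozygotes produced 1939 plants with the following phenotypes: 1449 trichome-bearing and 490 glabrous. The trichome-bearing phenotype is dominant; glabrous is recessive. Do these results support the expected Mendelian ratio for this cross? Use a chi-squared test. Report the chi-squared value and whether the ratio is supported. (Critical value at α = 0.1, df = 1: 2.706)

For a monohybrid cross between heterozygotes with complete dominance, the expected phenotypic ratio is 3:1.
Total ratio parts = 4. Expected numbers out of 1939:
  trichome-bearing: 1939 × 3/4 = 1454.25
  glabrous: 1939 × 1/4 = 484.75
χ² = Σ (O − E)² / E
  trichome-bearing: (1449 − 1454.25)² / 1454.25 = 0.0190
  glabrous: (490 − 484.75)² / 484.75 = 0.0569
χ² = 0.0190 + 0.0569 = 0.0759 ≈ 0.076
Degrees of freedom = 2 − 1 = 1; critical value at α = 0.1 is 2.706.
Since 0.076 < 2.706, we fail to reject the null hypothesis — the data are consistent with the 3:1 ratio.

0.076; consistent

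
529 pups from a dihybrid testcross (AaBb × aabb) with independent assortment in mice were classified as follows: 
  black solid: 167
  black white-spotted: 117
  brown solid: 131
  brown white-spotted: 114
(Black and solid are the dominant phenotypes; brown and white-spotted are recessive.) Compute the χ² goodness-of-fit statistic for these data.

13.420

A dihybrid testcross with independent assortment gives a 1:1:1:1 ratio.
Total ratio parts = 4. Expected numbers out of 529:
  black solid: 529 × 1/4 = 132.25
  black white-spotted: 529 × 1/4 = 132.25
  brown solid: 529 × 1/4 = 132.25
  brown white-spotted: 529 × 1/4 = 132.25
χ² = Σ (O − E)² / E
  black solid: (167 − 132.25)² / 132.25 = 9.1309
  black white-spotted: (117 − 132.25)² / 132.25 = 1.7585
  brown solid: (131 − 132.25)² / 132.25 = 0.0118
  brown white-spotted: (114 − 132.25)² / 132.25 = 2.5184
χ² = 9.1309 + 1.7585 + 0.0118 + 2.5184 = 13.4196 ≈ 13.420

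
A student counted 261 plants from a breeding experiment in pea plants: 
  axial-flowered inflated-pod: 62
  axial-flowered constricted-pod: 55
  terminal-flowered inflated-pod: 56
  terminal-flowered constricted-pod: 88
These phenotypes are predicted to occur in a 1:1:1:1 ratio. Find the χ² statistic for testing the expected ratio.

Total ratio parts = 4. Expected numbers out of 261:
  axial-flowered inflated-pod: 261 × 1/4 = 65.25
  axial-flowered constricted-pod: 261 × 1/4 = 65.25
  terminal-flowered inflated-pod: 261 × 1/4 = 65.25
  terminal-flowered constricted-pod: 261 × 1/4 = 65.25
χ² = Σ (O − E)² / E
  axial-flowered inflated-pod: (62 − 65.25)² / 65.25 = 0.1619
  axial-flowered constricted-pod: (55 − 65.25)² / 65.25 = 1.6102
  terminal-flowered inflated-pod: (56 − 65.25)² / 65.25 = 1.3113
  terminal-flowered constricted-pod: (88 − 65.25)² / 65.25 = 7.9320
χ² = 0.1619 + 1.6102 + 1.3113 + 7.9320 = 11.0154 ≈ 11.015

11.015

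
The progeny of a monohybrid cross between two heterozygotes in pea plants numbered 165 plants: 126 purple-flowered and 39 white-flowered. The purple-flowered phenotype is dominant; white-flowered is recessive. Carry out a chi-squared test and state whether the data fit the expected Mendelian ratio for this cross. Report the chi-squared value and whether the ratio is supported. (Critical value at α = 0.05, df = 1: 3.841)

0.164; consistent

For a monohybrid cross between heterozygotes with complete dominance, the expected phenotypic ratio is 3:1.
The 3:1 ratio has 4 parts, so with N = 165 the expected counts are:
  purple-flowered: 165 × 3/4 = 123.75
  white-flowered: 165 × 1/4 = 41.25
χ² = Σ (O − E)² / E
  purple-flowered: (126 − 123.75)² / 123.75 = 0.0409
  white-flowered: (39 − 41.25)² / 41.25 = 0.1227
χ² = 0.0409 + 0.1227 = 0.1636 ≈ 0.164
Degrees of freedom = 2 − 1 = 1; critical value at α = 0.05 is 3.841.
Since 0.164 < 3.841, we fail to reject the null hypothesis — the data are consistent with the 3:1 ratio.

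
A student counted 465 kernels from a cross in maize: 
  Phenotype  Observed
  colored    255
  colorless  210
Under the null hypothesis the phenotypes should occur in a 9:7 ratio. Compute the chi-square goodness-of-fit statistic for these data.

Total ratio parts = 16. Expected numbers out of 465:
  colored: 465 × 9/16 = 261.5625
  colorless: 465 × 7/16 = 203.4375
χ² = Σ (O − E)² / E
  colored: (255 − 261.5625)² / 261.5625 = 0.1647
  colorless: (210 − 203.4375)² / 203.4375 = 0.2117
χ² = 0.1647 + 0.2117 = 0.3764 ≈ 0.376

0.376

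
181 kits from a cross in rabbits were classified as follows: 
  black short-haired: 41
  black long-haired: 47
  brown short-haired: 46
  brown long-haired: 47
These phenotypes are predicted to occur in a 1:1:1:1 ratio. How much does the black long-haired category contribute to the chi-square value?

0.068

Under the 1:1:1:1 hypothesis (Σ ratio = 4, N = 181):
  black short-haired: 181 × 1/4 = 45.25
  black long-haired: 181 × 1/4 = 45.25
  brown short-haired: 181 × 1/4 = 45.25
  brown long-haired: 181 × 1/4 = 45.25
Contribution of black long-haired: (47 − 45.25)² / 45.25 = 0.0677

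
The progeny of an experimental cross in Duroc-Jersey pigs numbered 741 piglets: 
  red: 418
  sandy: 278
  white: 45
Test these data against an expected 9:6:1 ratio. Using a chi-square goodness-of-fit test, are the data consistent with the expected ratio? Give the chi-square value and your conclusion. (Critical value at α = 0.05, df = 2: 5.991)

Under the 9:6:1 hypothesis (Σ ratio = 16, N = 741):
  red: 741 × 9/16 = 416.8125
  sandy: 741 × 6/16 = 277.875
  white: 741 × 1/16 = 46.3125
χ² = Σ (O − E)² / E
  red: (418 − 416.8125)² / 416.8125 = 0.0034
  sandy: (278 − 277.875)² / 277.875 = 0.0001
  white: (45 − 46.3125)² / 46.3125 = 0.0372
χ² = 0.0034 + 0.0001 + 0.0372 = 0.0407 ≈ 0.041
Degrees of freedom = 3 − 1 = 2; critical value at α = 0.05 is 5.991.
Since 0.041 < 5.991, we fail to reject the null hypothesis — the data are consistent with the 9:6:1 ratio.

0.041; consistent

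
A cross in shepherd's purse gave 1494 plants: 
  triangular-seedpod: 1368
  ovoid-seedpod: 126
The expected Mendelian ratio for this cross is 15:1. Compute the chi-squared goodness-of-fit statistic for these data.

Expected counts for N = 1494 under a 15:1 ratio (total parts = 16):
  triangular-seedpod: 1494 × 15/16 = 1400.625
  ovoid-seedpod: 1494 × 1/16 = 93.375
χ² = Σ (O − E)² / E
  triangular-seedpod: (1368 − 1400.625)² / 1400.625 = 0.7599
  ovoid-seedpod: (126 − 93.375)² / 93.375 = 11.3991
χ² = 0.7599 + 11.3991 = 12.159

12.159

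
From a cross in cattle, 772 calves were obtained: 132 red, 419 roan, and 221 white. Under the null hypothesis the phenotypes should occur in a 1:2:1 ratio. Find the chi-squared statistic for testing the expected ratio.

26.163

The 1:2:1 ratio has 4 parts, so with N = 772 the expected counts are:
  red: 772 × 1/4 = 193
  roan: 772 × 2/4 = 386
  white: 772 × 1/4 = 193
χ² = Σ (O − E)² / E
  red: (132 − 193)² / 193 = 19.2798
  roan: (419 − 386)² / 386 = 2.8212
  white: (221 − 193)² / 193 = 4.0622
χ² = 19.2798 + 2.8212 + 4.0622 = 26.1632 ≈ 26.163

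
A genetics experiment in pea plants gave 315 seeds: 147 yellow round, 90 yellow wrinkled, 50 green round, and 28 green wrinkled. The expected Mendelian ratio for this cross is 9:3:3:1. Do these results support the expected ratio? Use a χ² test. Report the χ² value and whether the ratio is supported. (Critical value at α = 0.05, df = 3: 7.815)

Expected counts for N = 315 under a 9:3:3:1 ratio (total parts = 16):
  yellow round: 315 × 9/16 = 177.1875
  yellow wrinkled: 315 × 3/16 = 59.0625
  green round: 315 × 3/16 = 59.0625
  green wrinkled: 315 × 1/16 = 19.6875
χ² = Σ (O − E)² / E
  yellow round: (147 − 177.1875)² / 177.1875 = 5.1431
  yellow wrinkled: (90 − 59.0625)² / 59.0625 = 16.2054
  green round: (50 − 59.0625)² / 59.0625 = 1.3905
  green wrinkled: (28 − 19.6875)² / 19.6875 = 3.5097
χ² = 5.1431 + 16.2054 + 1.3905 + 3.5097 = 26.2487 ≈ 26.249
Degrees of freedom = 4 − 1 = 3; critical value at α = 0.05 is 7.815.
Since 26.249 > 7.815, we reject the null hypothesis — the data do not fit the 9:3:3:1 ratio.

26.249; not consistent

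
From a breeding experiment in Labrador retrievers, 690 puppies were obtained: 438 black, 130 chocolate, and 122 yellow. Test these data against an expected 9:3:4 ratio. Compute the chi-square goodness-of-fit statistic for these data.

The 9:3:4 ratio has 16 parts, so with N = 690 the expected counts are:
  black: 690 × 9/16 = 388.125
  chocolate: 690 × 3/16 = 129.375
  yellow: 690 × 4/16 = 172.5
χ² = Σ (O − E)² / E
  black: (438 − 388.125)² / 388.125 = 6.4091
  chocolate: (130 − 129.375)² / 129.375 = 0.0030
  yellow: (122 − 172.5)² / 172.5 = 14.7841
χ² = 6.4091 + 0.0030 + 14.7841 = 21.1962 ≈ 21.196

21.196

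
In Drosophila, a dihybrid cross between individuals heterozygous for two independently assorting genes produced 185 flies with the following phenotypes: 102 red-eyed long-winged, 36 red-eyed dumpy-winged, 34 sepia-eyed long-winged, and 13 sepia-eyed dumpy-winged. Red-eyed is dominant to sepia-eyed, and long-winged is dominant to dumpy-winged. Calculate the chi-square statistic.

A dihybrid F₂ with independent assortment and complete dominance at both loci gives a 9:3:3:1 phenotypic ratio.
Total ratio parts = 16. Expected numbers out of 185:
  red-eyed long-winged: 185 × 9/16 = 104.0625
  red-eyed dumpy-winged: 185 × 3/16 = 34.6875
  sepia-eyed long-winged: 185 × 3/16 = 34.6875
  sepia-eyed dumpy-winged: 185 × 1/16 = 11.5625
χ² = Σ (O − E)² / E
  red-eyed long-winged: (102 − 104.0625)² / 104.0625 = 0.0409
  red-eyed dumpy-winged: (36 − 34.6875)² / 34.6875 = 0.0497
  sepia-eyed long-winged: (34 − 34.6875)² / 34.6875 = 0.0136
  sepia-eyed dumpy-winged: (13 − 11.5625)² / 11.5625 = 0.1787
χ² = 0.0409 + 0.0497 + 0.0136 + 0.1787 = 0.2829 ≈ 0.283

0.283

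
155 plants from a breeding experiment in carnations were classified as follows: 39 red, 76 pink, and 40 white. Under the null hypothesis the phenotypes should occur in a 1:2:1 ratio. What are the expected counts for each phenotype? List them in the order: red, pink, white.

Under the 1:2:1 hypothesis (Σ ratio = 4, N = 155):
  red: 155 × 1/4 = 38.75
  pink: 155 × 2/4 = 77.5
  white: 155 × 1/4 = 38.75

38.75, 77.5, 38.75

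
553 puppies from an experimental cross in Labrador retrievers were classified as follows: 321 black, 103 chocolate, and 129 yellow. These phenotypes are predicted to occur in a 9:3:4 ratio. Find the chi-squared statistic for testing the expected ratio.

The 9:3:4 ratio has 16 parts, so with N = 553 the expected counts are:
  black: 553 × 9/16 = 311.0625
  chocolate: 553 × 3/16 = 103.6875
  yellow: 553 × 4/16 = 138.25
χ² = Σ (O − E)² / E
  black: (321 − 311.0625)² / 311.0625 = 0.3175
  chocolate: (103 − 103.6875)² / 103.6875 = 0.0046
  yellow: (129 − 138.25)² / 138.25 = 0.6189
χ² = 0.3175 + 0.0046 + 0.6189 = 0.941

0.941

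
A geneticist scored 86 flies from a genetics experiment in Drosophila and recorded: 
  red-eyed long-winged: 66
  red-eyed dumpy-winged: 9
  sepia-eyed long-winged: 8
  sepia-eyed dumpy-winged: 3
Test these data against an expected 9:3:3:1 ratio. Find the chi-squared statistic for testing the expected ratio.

14.713

Expected counts for N = 86 under a 9:3:3:1 ratio (total parts = 16):
  red-eyed long-winged: 86 × 9/16 = 48.375
  red-eyed dumpy-winged: 86 × 3/16 = 16.125
  sepia-eyed long-winged: 86 × 3/16 = 16.125
  sepia-eyed dumpy-winged: 86 × 1/16 = 5.375
χ² = Σ (O − E)² / E
  red-eyed long-winged: (66 − 48.375)² / 48.375 = 6.4215
  red-eyed dumpy-winged: (9 − 16.125)² / 16.125 = 3.1483
  sepia-eyed long-winged: (8 − 16.125)² / 16.125 = 4.0940
  sepia-eyed dumpy-winged: (3 − 5.375)² / 5.375 = 1.0494
χ² = 6.4215 + 3.1483 + 4.0940 + 1.0494 = 14.7132 ≈ 14.713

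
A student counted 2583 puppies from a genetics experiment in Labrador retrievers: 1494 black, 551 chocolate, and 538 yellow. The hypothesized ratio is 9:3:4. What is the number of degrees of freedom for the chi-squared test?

A goodness-of-fit test with 3 phenotype classes has df = 3 − 1 = 2.

2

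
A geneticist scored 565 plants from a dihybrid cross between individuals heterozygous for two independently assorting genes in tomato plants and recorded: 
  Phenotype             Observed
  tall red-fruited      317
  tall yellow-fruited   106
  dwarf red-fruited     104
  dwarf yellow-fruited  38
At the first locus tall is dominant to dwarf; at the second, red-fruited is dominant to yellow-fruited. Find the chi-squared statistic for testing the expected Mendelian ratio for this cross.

A dihybrid F₂ with independent assortment and complete dominance at both loci gives a 9:3:3:1 phenotypic ratio.
The 9:3:3:1 ratio has 16 parts, so with N = 565 the expected counts are:
  tall red-fruited: 565 × 9/16 = 317.8125
  tall yellow-fruited: 565 × 3/16 = 105.9375
  dwarf red-fruited: 565 × 3/16 = 105.9375
  dwarf yellow-fruited: 565 × 1/16 = 35.3125
χ² = Σ (O − E)² / E
  tall red-fruited: (317 − 317.8125)² / 317.8125 = 0.0021
  tall yellow-fruited: (106 − 105.9375)² / 105.9375 = 0.0000
  dwarf red-fruited: (104 − 105.9375)² / 105.9375 = 0.0354
  dwarf yellow-fruited: (38 − 35.3125)² / 35.3125 = 0.2045
χ² = 0.0021 + 0.0000 + 0.0354 + 0.2045 = 0.242

0.242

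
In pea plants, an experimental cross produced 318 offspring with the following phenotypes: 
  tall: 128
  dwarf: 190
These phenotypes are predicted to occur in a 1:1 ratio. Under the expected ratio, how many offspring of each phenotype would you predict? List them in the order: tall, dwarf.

Under the 1:1 hypothesis (Σ ratio = 2, N = 318):
  tall: 318 × 1/2 = 159
  dwarf: 318 × 1/2 = 159

159, 159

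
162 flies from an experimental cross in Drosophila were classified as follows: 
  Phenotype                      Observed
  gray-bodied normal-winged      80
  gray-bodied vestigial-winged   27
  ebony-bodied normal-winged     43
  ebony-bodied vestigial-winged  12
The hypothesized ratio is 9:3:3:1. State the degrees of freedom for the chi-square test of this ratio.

A goodness-of-fit test with 4 phenotype classes has df = 4 − 1 = 3.

3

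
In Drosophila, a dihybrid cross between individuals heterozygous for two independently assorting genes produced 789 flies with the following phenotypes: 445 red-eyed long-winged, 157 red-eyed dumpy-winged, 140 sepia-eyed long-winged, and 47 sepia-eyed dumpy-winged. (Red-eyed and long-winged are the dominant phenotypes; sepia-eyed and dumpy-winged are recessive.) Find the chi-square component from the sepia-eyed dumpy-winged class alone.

A dihybrid F₂ with independent assortment and complete dominance at both loci gives a 9:3:3:1 phenotypic ratio.
Expected counts for N = 789 under a 9:3:3:1 ratio (total parts = 16):
  red-eyed long-winged: 789 × 9/16 = 443.8125
  red-eyed dumpy-winged: 789 × 3/16 = 147.9375
  sepia-eyed long-winged: 789 × 3/16 = 147.9375
  sepia-eyed dumpy-winged: 789 × 1/16 = 49.3125
Contribution of sepia-eyed dumpy-winged: (47 − 49.3125)² / 49.3125 = 0.1084

0.108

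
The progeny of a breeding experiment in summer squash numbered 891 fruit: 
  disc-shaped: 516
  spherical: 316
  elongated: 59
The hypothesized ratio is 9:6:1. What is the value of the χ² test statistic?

1.618

Expected counts for N = 891 under a 9:6:1 ratio (total parts = 16):
  disc-shaped: 891 × 9/16 = 501.1875
  spherical: 891 × 6/16 = 334.125
  elongated: 891 × 1/16 = 55.6875
χ² = Σ (O − E)² / E
  disc-shaped: (516 − 501.1875)² / 501.1875 = 0.4378
  spherical: (316 − 334.125)² / 334.125 = 0.9832
  elongated: (59 − 55.6875)² / 55.6875 = 0.1970
χ² = 0.4378 + 0.9832 + 0.1970 = 1.618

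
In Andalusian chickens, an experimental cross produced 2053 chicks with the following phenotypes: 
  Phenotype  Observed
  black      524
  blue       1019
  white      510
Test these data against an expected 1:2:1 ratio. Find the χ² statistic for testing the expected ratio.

0.301

The 1:2:1 ratio has 4 parts, so with N = 2053 the expected counts are:
  black: 2053 × 1/4 = 513.25
  blue: 2053 × 2/4 = 1026.5
  white: 2053 × 1/4 = 513.25
χ² = Σ (O − E)² / E
  black: (524 − 513.25)² / 513.25 = 0.2252
  blue: (1019 − 1026.5)² / 1026.5 = 0.0548
  white: (510 − 513.25)² / 513.25 = 0.0206
χ² = 0.2252 + 0.0548 + 0.0206 = 0.3006 ≈ 0.301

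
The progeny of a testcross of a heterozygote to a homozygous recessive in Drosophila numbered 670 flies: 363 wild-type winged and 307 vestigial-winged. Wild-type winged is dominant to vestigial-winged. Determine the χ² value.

4.681

A testcross of a heterozygote (Aa × aa) gives a 1:1 phenotypic ratio.
Expected counts for N = 670 under a 1:1 ratio (total parts = 2):
  wild-type winged: 670 × 1/2 = 335
  vestigial-winged: 670 × 1/2 = 335
χ² = Σ (O − E)² / E
  wild-type winged: (363 − 335)² / 335 = 2.3403
  vestigial-winged: (307 − 335)² / 335 = 2.3403
χ² = 2.3403 + 2.3403 = 4.6806 ≈ 4.681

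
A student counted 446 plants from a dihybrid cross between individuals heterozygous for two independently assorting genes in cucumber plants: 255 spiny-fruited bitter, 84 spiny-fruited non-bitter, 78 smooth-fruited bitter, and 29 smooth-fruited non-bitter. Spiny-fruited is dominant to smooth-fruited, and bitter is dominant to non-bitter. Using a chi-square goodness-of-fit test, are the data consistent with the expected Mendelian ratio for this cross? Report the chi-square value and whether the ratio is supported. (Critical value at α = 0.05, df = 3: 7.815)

0.493; consistent

A dihybrid F₂ with independent assortment and complete dominance at both loci gives a 9:3:3:1 phenotypic ratio.
Expected counts for N = 446 under a 9:3:3:1 ratio (total parts = 16):
  spiny-fruited bitter: 446 × 9/16 = 250.875
  spiny-fruited non-bitter: 446 × 3/16 = 83.625
  smooth-fruited bitter: 446 × 3/16 = 83.625
  smooth-fruited non-bitter: 446 × 1/16 = 27.875
χ² = Σ (O − E)² / E
  spiny-fruited bitter: (255 − 250.875)² / 250.875 = 0.0678
  spiny-fruited non-bitter: (84 − 83.625)² / 83.625 = 0.0017
  smooth-fruited bitter: (78 − 83.625)² / 83.625 = 0.3784
  smooth-fruited non-bitter: (29 − 27.875)² / 27.875 = 0.0454
χ² = 0.0678 + 0.0017 + 0.3784 + 0.0454 = 0.4933 ≈ 0.493
Degrees of freedom = 4 − 1 = 3; critical value at α = 0.05 is 7.815.
Since 0.493 < 7.815, we fail to reject the null hypothesis — the data are consistent with the 9:3:3:1 ratio.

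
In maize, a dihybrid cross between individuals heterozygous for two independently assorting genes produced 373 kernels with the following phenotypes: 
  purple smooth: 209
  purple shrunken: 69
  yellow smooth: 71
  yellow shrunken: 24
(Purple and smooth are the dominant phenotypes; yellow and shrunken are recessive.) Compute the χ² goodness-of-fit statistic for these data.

0.052

A dihybrid F₂ with independent assortment and complete dominance at both loci gives a 9:3:3:1 phenotypic ratio.
Under the 9:3:3:1 hypothesis (Σ ratio = 16, N = 373):
  purple smooth: 373 × 9/16 = 209.8125
  purple shrunken: 373 × 3/16 = 69.9375
  yellow smooth: 373 × 3/16 = 69.9375
  yellow shrunken: 373 × 1/16 = 23.3125
χ² = Σ (O − E)² / E
  purple smooth: (209 − 209.8125)² / 209.8125 = 0.0031
  purple shrunken: (69 − 69.9375)² / 69.9375 = 0.0126
  yellow smooth: (71 − 69.9375)² / 69.9375 = 0.0161
  yellow shrunken: (24 − 23.3125)² / 23.3125 = 0.0203
χ² = 0.0031 + 0.0126 + 0.0161 + 0.0203 = 0.0521 ≈ 0.052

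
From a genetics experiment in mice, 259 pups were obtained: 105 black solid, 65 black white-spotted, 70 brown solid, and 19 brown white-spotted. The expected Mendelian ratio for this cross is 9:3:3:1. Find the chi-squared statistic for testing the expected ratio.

Total ratio parts = 16. Expected numbers out of 259:
  black solid: 259 × 9/16 = 145.6875
  black white-spotted: 259 × 3/16 = 48.5625
  brown solid: 259 × 3/16 = 48.5625
  brown white-spotted: 259 × 1/16 = 16.1875
χ² = Σ (O − E)² / E
  black solid: (105 − 145.6875)² / 145.6875 = 11.3632
  black white-spotted: (65 − 48.5625)² / 48.5625 = 5.5638
  brown solid: (70 − 48.5625)² / 48.5625 = 9.4634
  brown white-spotted: (19 − 16.1875)² / 16.1875 = 0.4887
χ² = 11.3632 + 5.5638 + 9.4634 + 0.4887 = 26.8791 ≈ 26.879

26.879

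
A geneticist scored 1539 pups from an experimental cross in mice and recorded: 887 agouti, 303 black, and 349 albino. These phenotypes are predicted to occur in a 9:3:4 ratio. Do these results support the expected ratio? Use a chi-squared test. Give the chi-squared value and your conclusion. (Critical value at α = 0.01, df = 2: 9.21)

Under the 9:3:4 hypothesis (Σ ratio = 16, N = 1539):
  agouti: 1539 × 9/16 = 865.6875
  black: 1539 × 3/16 = 288.5625
  albino: 1539 × 4/16 = 384.75
χ² = Σ (O − E)² / E
  agouti: (887 − 865.6875)² / 865.6875 = 0.5247
  black: (303 − 288.5625)² / 288.5625 = 0.7223
  albino: (349 − 384.75)² / 384.75 = 3.3218
χ² = 0.5247 + 0.7223 + 3.3218 = 4.5688 ≈ 4.569
Degrees of freedom = 3 − 1 = 2; critical value at α = 0.01 is 9.21.
Since 4.569 < 9.21, we fail to reject the null hypothesis — the data are consistent with the 9:3:4 ratio.

4.569; consistent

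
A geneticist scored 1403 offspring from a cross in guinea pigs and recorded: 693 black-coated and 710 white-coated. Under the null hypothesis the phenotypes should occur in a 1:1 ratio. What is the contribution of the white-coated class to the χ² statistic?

Under the 1:1 hypothesis (Σ ratio = 2, N = 1403):
  black-coated: 1403 × 1/2 = 701.5
  white-coated: 1403 × 1/2 = 701.5
Contribution of white-coated: (710 − 701.5)² / 701.5 = 0.1030

0.103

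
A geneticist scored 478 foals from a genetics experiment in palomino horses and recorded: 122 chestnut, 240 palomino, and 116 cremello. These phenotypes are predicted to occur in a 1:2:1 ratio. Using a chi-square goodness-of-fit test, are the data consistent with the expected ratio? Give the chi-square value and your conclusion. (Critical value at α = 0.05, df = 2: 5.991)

0.159; consistent

The 1:2:1 ratio has 4 parts, so with N = 478 the expected counts are:
  chestnut: 478 × 1/4 = 119.5
  palomino: 478 × 2/4 = 239
  cremello: 478 × 1/4 = 119.5
χ² = Σ (O − E)² / E
  chestnut: (122 − 119.5)² / 119.5 = 0.0523
  palomino: (240 − 239)² / 239 = 0.0042
  cremello: (116 − 119.5)² / 119.5 = 0.1025
χ² = 0.0523 + 0.0042 + 0.1025 = 0.159
Degrees of freedom = 3 − 1 = 2; critical value at α = 0.05 is 5.991.
Since 0.159 < 5.991, we fail to reject the null hypothesis — the data are consistent with the 1:2:1 ratio.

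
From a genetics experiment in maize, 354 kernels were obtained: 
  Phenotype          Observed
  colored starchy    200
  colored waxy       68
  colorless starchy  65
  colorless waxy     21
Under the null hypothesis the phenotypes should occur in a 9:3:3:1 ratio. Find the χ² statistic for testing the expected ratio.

Total ratio parts = 16. Expected numbers out of 354:
  colored starchy: 354 × 9/16 = 199.125
  colored waxy: 354 × 3/16 = 66.375
  colorless starchy: 354 × 3/16 = 66.375
  colorless waxy: 354 × 1/16 = 22.125
χ² = Σ (O − E)² / E
  colored starchy: (200 − 199.125)² / 199.125 = 0.0038
  colored waxy: (68 − 66.375)² / 66.375 = 0.0398
  colorless starchy: (65 − 66.375)² / 66.375 = 0.0285
  colorless waxy: (21 − 22.125)² / 22.125 = 0.0572
χ² = 0.0038 + 0.0398 + 0.0285 + 0.0572 = 0.1293 ≈ 0.129

0.129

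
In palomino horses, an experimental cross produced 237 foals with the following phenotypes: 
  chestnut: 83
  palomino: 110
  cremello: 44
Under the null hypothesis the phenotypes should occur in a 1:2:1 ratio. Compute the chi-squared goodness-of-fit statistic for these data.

14.055

Under the 1:2:1 hypothesis (Σ ratio = 4, N = 237):
  chestnut: 237 × 1/4 = 59.25
  palomino: 237 × 2/4 = 118.5
  cremello: 237 × 1/4 = 59.25
χ² = Σ (O − E)² / E
  chestnut: (83 − 59.25)² / 59.25 = 9.5200
  palomino: (110 − 118.5)² / 118.5 = 0.6097
  cremello: (44 − 59.25)² / 59.25 = 3.9251
χ² = 9.5200 + 0.6097 + 3.9251 = 14.0548 ≈ 14.055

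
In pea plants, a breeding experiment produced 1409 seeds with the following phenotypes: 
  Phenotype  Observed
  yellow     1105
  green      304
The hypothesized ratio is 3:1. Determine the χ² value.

8.812

Expected counts for N = 1409 under a 3:1 ratio (total parts = 4):
  yellow: 1409 × 3/4 = 1056.75
  green: 1409 × 1/4 = 352.25
χ² = Σ (O − E)² / E
  yellow: (1105 − 1056.75)² / 1056.75 = 2.2030
  green: (304 − 352.25)² / 352.25 = 6.6091
χ² = 2.2030 + 6.6091 = 8.8121 ≈ 8.812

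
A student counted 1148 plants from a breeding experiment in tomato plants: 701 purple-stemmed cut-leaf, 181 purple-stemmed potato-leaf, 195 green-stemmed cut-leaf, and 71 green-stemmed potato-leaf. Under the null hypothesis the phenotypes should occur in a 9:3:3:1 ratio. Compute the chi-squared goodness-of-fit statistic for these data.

The 9:3:3:1 ratio has 16 parts, so with N = 1148 the expected counts are:
  purple-stemmed cut-leaf: 1148 × 9/16 = 645.75
  purple-stemmed potato-leaf: 1148 × 3/16 = 215.25
  green-stemmed cut-leaf: 1148 × 3/16 = 215.25
  green-stemmed potato-leaf: 1148 × 1/16 = 71.75
χ² = Σ (O − E)² / E
  purple-stemmed cut-leaf: (701 − 645.75)² / 645.75 = 4.7272
  purple-stemmed potato-leaf: (181 − 215.25)² / 215.25 = 5.4498
  green-stemmed cut-leaf: (195 − 215.25)² / 215.25 = 1.9051
  green-stemmed potato-leaf: (71 − 71.75)² / 71.75 = 0.0078
χ² = 4.7272 + 5.4498 + 1.9051 + 0.0078 = 12.0899 ≈ 12.090

12.090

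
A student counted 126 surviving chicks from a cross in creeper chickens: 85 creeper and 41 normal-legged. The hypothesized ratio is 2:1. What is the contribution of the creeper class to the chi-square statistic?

0.012

Under the 2:1 hypothesis (Σ ratio = 3, N = 126):
  creeper: 126 × 2/3 = 84
  normal-legged: 126 × 1/3 = 42
Contribution of creeper: (85 − 84)² / 84 = 0.0119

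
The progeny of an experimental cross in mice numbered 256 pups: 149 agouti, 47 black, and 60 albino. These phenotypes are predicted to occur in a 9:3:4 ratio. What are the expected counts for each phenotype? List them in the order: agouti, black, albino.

Under the 9:3:4 hypothesis (Σ ratio = 16, N = 256):
  agouti: 256 × 9/16 = 144
  black: 256 × 3/16 = 48
  albino: 256 × 4/16 = 64

144, 48, 64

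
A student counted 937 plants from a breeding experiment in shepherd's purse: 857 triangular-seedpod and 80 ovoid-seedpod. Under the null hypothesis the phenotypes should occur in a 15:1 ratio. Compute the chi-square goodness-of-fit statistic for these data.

The 15:1 ratio has 16 parts, so with N = 937 the expected counts are:
  triangular-seedpod: 937 × 15/16 = 878.4375
  ovoid-seedpod: 937 × 1/16 = 58.5625
χ² = Σ (O − E)² / E
  triangular-seedpod: (857 − 878.4375)² / 878.4375 = 0.5232
  ovoid-seedpod: (80 − 58.5625)² / 58.5625 = 7.8475
χ² = 0.5232 + 7.8475 = 8.3707 ≈ 8.371

8.371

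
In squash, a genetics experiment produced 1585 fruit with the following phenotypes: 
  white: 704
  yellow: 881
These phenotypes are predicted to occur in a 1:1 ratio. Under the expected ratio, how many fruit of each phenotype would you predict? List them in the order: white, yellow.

Total ratio parts = 2. Expected numbers out of 1585:
  white: 1585 × 1/2 = 792.5
  yellow: 1585 × 1/2 = 792.5

792.5, 792.5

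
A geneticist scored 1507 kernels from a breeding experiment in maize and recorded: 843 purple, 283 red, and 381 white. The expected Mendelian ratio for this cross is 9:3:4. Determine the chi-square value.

The 9:3:4 ratio has 16 parts, so with N = 1507 the expected counts are:
  purple: 1507 × 9/16 = 847.6875
  red: 1507 × 3/16 = 282.5625
  white: 1507 × 4/16 = 376.75
χ² = Σ (O − E)² / E
  purple: (843 − 847.6875)² / 847.6875 = 0.0259
  red: (283 − 282.5625)² / 282.5625 = 0.0007
  white: (381 − 376.75)² / 376.75 = 0.0479
χ² = 0.0259 + 0.0007 + 0.0479 = 0.0745 ≈ 0.075

0.075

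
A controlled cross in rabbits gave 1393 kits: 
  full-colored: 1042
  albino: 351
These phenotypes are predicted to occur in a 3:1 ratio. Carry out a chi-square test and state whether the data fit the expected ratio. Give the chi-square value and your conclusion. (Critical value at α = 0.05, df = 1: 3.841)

Expected counts for N = 1393 under a 3:1 ratio (total parts = 4):
  full-colored: 1393 × 3/4 = 1044.75
  albino: 1393 × 1/4 = 348.25
χ² = Σ (O − E)² / E
  full-colored: (1042 − 1044.75)² / 1044.75 = 0.0072
  albino: (351 − 348.25)² / 348.25 = 0.0217
χ² = 0.0072 + 0.0217 = 0.0289 ≈ 0.029
Degrees of freedom = 2 − 1 = 1; critical value at α = 0.05 is 3.841.
Since 0.029 < 3.841, we fail to reject the null hypothesis — the data are consistent with the 3:1 ratio.

0.029; consistent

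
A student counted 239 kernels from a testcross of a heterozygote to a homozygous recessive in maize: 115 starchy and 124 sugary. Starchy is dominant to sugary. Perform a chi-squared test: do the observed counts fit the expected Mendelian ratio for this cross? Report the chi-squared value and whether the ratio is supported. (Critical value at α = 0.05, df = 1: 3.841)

A testcross of a heterozygote (Aa × aa) gives a 1:1 phenotypic ratio.
The 1:1 ratio has 2 parts, so with N = 239 the expected counts are:
  starchy: 239 × 1/2 = 119.5
  sugary: 239 × 1/2 = 119.5
χ² = Σ (O − E)² / E
  starchy: (115 − 119.5)² / 119.5 = 0.1695
  sugary: (124 − 119.5)² / 119.5 = 0.1695
χ² = 0.1695 + 0.1695 = 0.339
Degrees of freedom = 2 − 1 = 1; critical value at α = 0.05 is 3.841.
Since 0.339 < 3.841, we fail to reject the null hypothesis — the data are consistent with the 1:1 ratio.

0.339; consistent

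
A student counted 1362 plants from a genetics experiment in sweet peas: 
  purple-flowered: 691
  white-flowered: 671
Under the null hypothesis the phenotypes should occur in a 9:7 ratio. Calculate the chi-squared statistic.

Expected counts for N = 1362 under a 9:7 ratio (total parts = 16):
  purple-flowered: 1362 × 9/16 = 766.125
  white-flowered: 1362 × 7/16 = 595.875
χ² = Σ (O − E)² / E
  purple-flowered: (691 − 766.125)² / 766.125 = 7.3666
  white-flowered: (671 − 595.875)² / 595.875 = 9.4714
χ² = 7.3666 + 9.4714 = 16.838

16.838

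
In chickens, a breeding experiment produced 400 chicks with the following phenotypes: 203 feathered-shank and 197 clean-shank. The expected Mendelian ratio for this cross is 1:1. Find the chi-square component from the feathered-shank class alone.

0.045

The 1:1 ratio has 2 parts, so with N = 400 the expected counts are:
  feathered-shank: 400 × 1/2 = 200
  clean-shank: 400 × 1/2 = 200
Contribution of feathered-shank: (203 − 200)² / 200 = 0.0450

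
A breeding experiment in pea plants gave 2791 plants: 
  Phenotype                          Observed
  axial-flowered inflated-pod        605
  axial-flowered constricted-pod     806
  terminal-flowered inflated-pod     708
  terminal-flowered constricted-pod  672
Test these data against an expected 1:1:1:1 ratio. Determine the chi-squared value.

30.224

Expected counts for N = 2791 under a 1:1:1:1 ratio (total parts = 4):
  axial-flowered inflated-pod: 2791 × 1/4 = 697.75
  axial-flowered constricted-pod: 2791 × 1/4 = 697.75
  terminal-flowered inflated-pod: 2791 × 1/4 = 697.75
  terminal-flowered constricted-pod: 2791 × 1/4 = 697.75
χ² = Σ (O − E)² / E
  axial-flowered inflated-pod: (605 − 697.75)² / 697.75 = 12.3290
  axial-flowered constricted-pod: (806 − 697.75)² / 697.75 = 16.7941
  terminal-flowered inflated-pod: (708 − 697.75)² / 697.75 = 0.1506
  terminal-flowered constricted-pod: (672 − 697.75)² / 697.75 = 0.9503
χ² = 12.3290 + 16.7941 + 0.1506 + 0.9503 = 30.224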